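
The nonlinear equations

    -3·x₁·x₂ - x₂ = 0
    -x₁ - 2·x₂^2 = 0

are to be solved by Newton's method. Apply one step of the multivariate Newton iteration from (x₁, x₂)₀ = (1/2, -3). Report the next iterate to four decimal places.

At (1/2, -3): F = (7.5000, -18.5000).
Jacobian J = [[-3·x₂, -3·x₁ - 1], [-1, -4·x₂]].
At the point, J = [[9.0000, -2.5000], [-1.0000, 12.0000]] (det J = 105.5000).
Solving J·Δ = −F gives Δ = (-0.4147, 1.5071).
Then the next iterate is (x₁, x₂)₁ = (0.0853, -1.4929).

(0.0853, -1.4929)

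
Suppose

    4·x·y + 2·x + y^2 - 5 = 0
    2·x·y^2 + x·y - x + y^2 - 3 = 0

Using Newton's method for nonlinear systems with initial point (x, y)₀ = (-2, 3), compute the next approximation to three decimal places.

(-0.283, 3.017)

At (-2, 3): F = (-24.000, -34.000).
Jacobian J = [[4·y + 2, 4·x + 2·y], [2·y^2 + y - 1, 4·x·y + x + 2·y]].
At the point, J = [[14.000, -2.000], [20.000, -20.000]] (det J = -240.000).
Solving J·Δ = −F gives Δ = (1.717, 0.017).
Then the next iterate is (x, y)₁ = (-0.283, 3.017).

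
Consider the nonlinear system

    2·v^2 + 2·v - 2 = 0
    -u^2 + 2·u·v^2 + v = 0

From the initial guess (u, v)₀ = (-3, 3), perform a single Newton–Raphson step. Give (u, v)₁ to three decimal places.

(-2.792, 1.429)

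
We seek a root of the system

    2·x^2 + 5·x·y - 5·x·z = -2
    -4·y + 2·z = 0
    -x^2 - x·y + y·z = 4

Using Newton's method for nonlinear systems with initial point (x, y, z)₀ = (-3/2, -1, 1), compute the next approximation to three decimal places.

(-0.378, 1.526, 3.053)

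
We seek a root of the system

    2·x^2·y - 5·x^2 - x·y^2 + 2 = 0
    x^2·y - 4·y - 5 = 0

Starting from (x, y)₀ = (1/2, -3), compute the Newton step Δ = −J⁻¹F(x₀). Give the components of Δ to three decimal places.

(0.026, 1.646)

At (1/2, -3): F = (-5.250, 6.250).
Jacobian J = [[4·x·y - 10·x - y^2, 2·x^2 - 2·x·y], [2·x·y, x^2 - 4]].
At the point, J = [[-20.000, 3.500], [-3.000, -3.750]] (det J = 85.500).
Solving J·Δ = −F gives Δ = (0.026, 1.646).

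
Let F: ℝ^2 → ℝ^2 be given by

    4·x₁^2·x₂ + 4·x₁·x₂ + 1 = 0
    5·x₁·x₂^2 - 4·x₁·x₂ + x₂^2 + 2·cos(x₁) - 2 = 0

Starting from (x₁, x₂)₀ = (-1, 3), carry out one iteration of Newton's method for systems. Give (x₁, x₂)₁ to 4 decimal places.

(-0.9167, 1.8985)

At (-1, 3): F = (1.0000, -24.919395).
Jacobian J = [[8·x₁·x₂ + 4·x₂, 4·x₁^2 + 4·x₁], [5·x₂^2 - 4·x₂ - 2·sin(x₁), 10·x₁·x₂ - 4·x₁ + 2·x₂]].
At the point, J = [[-12.0000, 0.0000], [34.682942, -20.0000]] (det J = 240.0000).
Solving J·Δ = −F gives Δ = (0.0833, -1.1015).
Then the next iterate is (x₁, x₂)₁ = (-0.9167, 1.8985).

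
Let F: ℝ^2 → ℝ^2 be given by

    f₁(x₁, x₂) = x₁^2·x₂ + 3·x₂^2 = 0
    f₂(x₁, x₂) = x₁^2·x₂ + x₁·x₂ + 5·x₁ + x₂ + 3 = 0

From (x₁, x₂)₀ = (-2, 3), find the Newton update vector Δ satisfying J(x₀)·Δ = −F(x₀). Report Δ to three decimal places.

At (-2, 3): F = (39.000, 2.000).
Jacobian J = [[2·x₁·x₂, x₁^2 + 6·x₂], [2·x₁·x₂ + x₂ + 5, x₁^2 + x₁ + 1]].
At the point, J = [[-12.000, 22.000], [-4.000, 3.000]] (det J = 52.000).
Solving J·Δ = −F gives Δ = (-1.404, -2.538).

(-1.404, -2.538)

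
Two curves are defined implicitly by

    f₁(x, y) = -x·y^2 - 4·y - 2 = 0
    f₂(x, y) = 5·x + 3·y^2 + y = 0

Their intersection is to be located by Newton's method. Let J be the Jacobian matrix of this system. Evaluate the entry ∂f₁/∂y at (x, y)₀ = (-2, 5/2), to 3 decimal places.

∂f₁/∂y = -2·x·y - 4.
At (-2, 5/2) this is 6.000.

6.000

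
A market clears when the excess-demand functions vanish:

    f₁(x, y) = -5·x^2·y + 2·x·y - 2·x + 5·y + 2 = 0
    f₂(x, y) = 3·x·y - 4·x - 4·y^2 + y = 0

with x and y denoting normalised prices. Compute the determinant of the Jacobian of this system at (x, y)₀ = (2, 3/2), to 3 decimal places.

J = [[-10·x·y + 2·y - 2, -5·x^2 + 2·x + 5], [3·y - 4, 3·x - 8·y + 1]].
At the point, J = [[-29.000, -11.000], [0.500, -5.000]].
det J = 150.500.

150.500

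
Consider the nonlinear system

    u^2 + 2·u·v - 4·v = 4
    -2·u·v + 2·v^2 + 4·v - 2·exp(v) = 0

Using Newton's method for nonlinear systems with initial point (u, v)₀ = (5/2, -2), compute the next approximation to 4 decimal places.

(1.5922, -1.3422)

At (5/2, -2): F = (0.2500, 9.729329).
Jacobian J = [[2·u + 2·v, 2·u - 4], [-2·v, -2·u + 4·v - 2·exp(v) + 4]].
At the point, J = [[1.0000, 1.0000], [4.0000, -9.270671]] (det J = -13.270671).
Solving J·Δ = −F gives Δ = (-0.9078, 0.6578).
Then the next iterate is (u, v)₁ = (1.5922, -1.3422).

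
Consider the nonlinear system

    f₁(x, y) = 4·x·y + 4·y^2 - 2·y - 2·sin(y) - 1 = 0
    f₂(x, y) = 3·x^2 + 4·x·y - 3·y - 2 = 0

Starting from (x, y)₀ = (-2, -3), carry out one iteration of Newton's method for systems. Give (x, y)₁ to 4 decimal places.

(-0.9650, -1.3491)

At (-2, -3): F = (65.282240, 43.0000).
Jacobian J = [[4·y, 4·x + 8·y - 2·cos(y) - 2], [6·x + 4·y, 4·x - 3]].
At the point, J = [[-12.0000, -32.020015], [-24.0000, -11.0000]] (det J = -636.480360).
Solving J·Δ = −F gives Δ = (1.0350, 1.6509).
Then the next iterate is (x, y)₁ = (-0.9650, -1.3491).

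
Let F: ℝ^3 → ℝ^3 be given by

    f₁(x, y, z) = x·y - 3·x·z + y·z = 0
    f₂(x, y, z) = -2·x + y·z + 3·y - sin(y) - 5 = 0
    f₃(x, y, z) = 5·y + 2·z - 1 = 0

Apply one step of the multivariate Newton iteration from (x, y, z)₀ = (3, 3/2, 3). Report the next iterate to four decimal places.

(-8.1338, -3.0405, 8.1013)

At (3, 3/2, 3): F = (-18.0000, -2.997495, 12.5000).
Jacobian J = [[y - 3·z, x + z, -3·x + y], [-2, z - cos(y) + 3, y], [0, 5, 2]].
At the point, J = [[-7.5000, 6.0000, -7.5000], [-2.0000, 5.929263, 1.5000], [0.0000, 5.0000, 2.0000]] (det J = 66.311058).
Solving J·Δ = −F gives Δ = (-11.1338, -4.5405, 5.1013).
Then the next iterate is (x, y, z)₁ = (-8.1338, -3.0405, 8.1013).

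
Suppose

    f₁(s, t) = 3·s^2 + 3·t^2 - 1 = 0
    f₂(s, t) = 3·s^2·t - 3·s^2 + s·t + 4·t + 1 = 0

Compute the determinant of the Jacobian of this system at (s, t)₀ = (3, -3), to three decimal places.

J = [[6·s, 6·t], [6·s·t - 6·s + t, 3·s^2 + s + 4]].
At the point, J = [[18.000, -18.000], [-75.000, 34.000]].
det J = -738.000.

-738.000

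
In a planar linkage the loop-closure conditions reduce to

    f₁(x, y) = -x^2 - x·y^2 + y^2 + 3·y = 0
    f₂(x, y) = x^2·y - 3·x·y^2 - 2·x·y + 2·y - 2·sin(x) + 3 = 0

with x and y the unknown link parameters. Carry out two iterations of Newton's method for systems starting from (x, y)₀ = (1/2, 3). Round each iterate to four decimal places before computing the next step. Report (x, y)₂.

At (1/2, 3): F = (13.2500, -7.708851).
Jacobian J = [[-2·x - y^2, -2·x·y + 2·y + 3], [2·x·y - 3·y^2 - 2·y - 2·cos(x), x^2 - 6·x·y - 2·x + 2]].
At the point, J = [[-10.0000, 6.0000], [-31.755165, -7.7500]] (det J = 268.030991).
Solving J·Δ = −F gives Δ = (0.2106, -1.8574).
Then the next iterate is (x, y)₁ = (0.7106, 1.1426).
Round to (0.7106, 1.1426) and repeat: F = (3.300669, 0.150579), J = [[-2.726735, 3.661337], [-6.093882, -3.787837]].
Δ = (0.3999, -0.6037), so (x, y)₂ = (1.1105, 0.5389).

(1.1105, 0.5389)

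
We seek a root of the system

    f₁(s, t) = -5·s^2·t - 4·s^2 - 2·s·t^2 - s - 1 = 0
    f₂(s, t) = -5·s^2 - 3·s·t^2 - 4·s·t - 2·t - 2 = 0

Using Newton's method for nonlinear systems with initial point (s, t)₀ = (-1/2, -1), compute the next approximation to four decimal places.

At (-1/2, -1): F = (0.7500, -1.7500).
Jacobian J = [[-10·s·t - 8·s - 2·t^2 - 1, -5·s^2 - 4·s·t], [-10·s - 3·t^2 - 4·t, -6·s·t - 4·s - 2]].
At the point, J = [[-4.0000, -3.2500], [6.0000, -3.0000]] (det J = 31.5000).
Solving J·Δ = −F gives Δ = (0.2520, -0.0794).
Then the next iterate is (s, t)₁ = (-0.2480, -1.0794).

(-0.2480, -1.0794)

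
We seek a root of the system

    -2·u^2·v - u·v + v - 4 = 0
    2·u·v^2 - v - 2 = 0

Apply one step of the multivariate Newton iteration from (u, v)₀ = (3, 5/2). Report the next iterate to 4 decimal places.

At (3, 5/2): F = (-54.0000, 33.0000).
Jacobian J = [[-4·u·v - v, -2·u^2 - u + 1], [2·v^2, 4·u·v - 1]].
At the point, J = [[-32.5000, -20.0000], [12.5000, 29.0000]] (det J = -692.5000).
Solving J·Δ = −F gives Δ = (-1.3083, -0.5740).
Then the next iterate is (u, v)₁ = (1.6917, 1.9260).

(1.6917, 1.9260)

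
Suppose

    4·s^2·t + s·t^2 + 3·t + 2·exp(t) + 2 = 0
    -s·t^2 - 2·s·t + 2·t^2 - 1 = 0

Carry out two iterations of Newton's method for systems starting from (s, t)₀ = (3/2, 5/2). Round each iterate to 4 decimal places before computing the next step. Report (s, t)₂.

(0.5232, 0.5539)

At (3/2, 5/2): F = (65.739988, -5.3750).
Jacobian J = [[8·s·t + t^2, 4·s^2 + 2·s·t + 2·exp(t) + 3], [-t^2 - 2·t, -2·s·t - 2·s + 4·t]].
At the point, J = [[36.2500, 43.864988], [-11.2500, -0.5000]] (det J = 475.356114).
Solving J·Δ = −F gives Δ = (-0.4268, -1.1459).
Then the next iterate is (s, t)₁ = (1.0732, 1.3541).
Round to (1.0732, 1.3541) and repeat: F = (22.015036, -2.207072), J = [[13.459348, 18.260020], [-4.541787, 0.363560]].
Δ = (-0.5500, -0.8002), so (s, t)₂ = (0.5232, 0.5539).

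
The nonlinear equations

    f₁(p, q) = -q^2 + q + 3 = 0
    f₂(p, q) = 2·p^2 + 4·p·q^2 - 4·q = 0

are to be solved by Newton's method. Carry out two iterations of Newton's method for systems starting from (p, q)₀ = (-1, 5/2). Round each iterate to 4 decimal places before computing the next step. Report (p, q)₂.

At (-1, 5/2): F = (-0.7500, -33.0000).
Jacobian J = [[0, -2·q + 1], [4·p + 4·q^2, 8·p·q - 4]].
At the point, J = [[0.0000, -4.0000], [21.0000, -24.0000]] (det J = 84.0000).
Solving J·Δ = −F gives Δ = (1.3571, -0.1875).
Then the next iterate is (p, q)₁ = (0.3571, 2.3125).
Round to (0.3571, 2.3125) and repeat: F = (-0.035156, -1.356367), J = [[0.0000, -3.6250], [22.819025, 2.606350]].
Δ = (0.0605, -0.0097), so (p, q)₂ = (0.4176, 2.3028).

(0.4176, 2.3028)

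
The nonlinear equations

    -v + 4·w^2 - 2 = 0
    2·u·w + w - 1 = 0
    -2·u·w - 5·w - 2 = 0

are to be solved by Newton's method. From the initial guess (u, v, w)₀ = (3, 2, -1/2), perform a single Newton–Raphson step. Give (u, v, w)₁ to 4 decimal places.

At (3, 2, -1/2): F = (-3.0000, -4.5000, 3.5000).
Jacobian J = [[0, -1, 8·w], [2·w, 0, 2·u + 1], [-2·w, 0, -2·u - 5]].
At the point, J = [[0.0000, -1.0000, -4.0000], [-1.0000, 0.0000, 7.0000], [1.0000, 0.0000, -11.0000]] (det J = 4.0000).
Solving J·Δ = −F gives Δ = (-6.2500, -2.0000, -0.2500).
Then the next iterate is (u, v, w)₁ = (-3.2500, 0.0000, -0.7500).

(-3.2500, 0.0000, -0.7500)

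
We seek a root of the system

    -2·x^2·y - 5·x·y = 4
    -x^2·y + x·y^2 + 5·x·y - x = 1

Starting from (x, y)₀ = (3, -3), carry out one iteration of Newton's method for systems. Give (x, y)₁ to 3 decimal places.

(-0.916, -6.173)

At (3, -3): F = (95.000, 5.000).
Jacobian J = [[-4·x·y - 5·y, -2·x^2 - 5·x], [-2·x·y + y^2 + 5·y - 1, -x^2 + 2·x·y + 5·x]].
At the point, J = [[51.000, -33.000], [11.000, -12.000]] (det J = -249.000).
Solving J·Δ = −F gives Δ = (-3.916, -3.173).
Then the next iterate is (x, y)₁ = (-0.916, -6.173).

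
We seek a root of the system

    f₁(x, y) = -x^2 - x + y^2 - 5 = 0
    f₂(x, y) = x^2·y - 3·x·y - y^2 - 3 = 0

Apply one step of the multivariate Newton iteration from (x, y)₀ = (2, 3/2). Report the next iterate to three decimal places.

At (2, 3/2): F = (-8.750, -8.250).
Jacobian J = [[-2·x - 1, 2·y], [2·x·y - 3·y, x^2 - 3·x - 2·y]].
At the point, J = [[-5.000, 3.000], [1.500, -5.000]] (det J = 20.500).
Solving J·Δ = −F gives Δ = (-3.341, -2.652).
Then the next iterate is (x, y)₁ = (-1.341, -1.152).

(-1.341, -1.152)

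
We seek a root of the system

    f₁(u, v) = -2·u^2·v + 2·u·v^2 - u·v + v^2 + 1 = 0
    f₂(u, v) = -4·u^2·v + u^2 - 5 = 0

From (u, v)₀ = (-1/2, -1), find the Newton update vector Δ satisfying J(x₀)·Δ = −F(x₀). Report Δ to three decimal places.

At (-1/2, -1): F = (1.000, -3.750).
Jacobian J = [[-4·u·v + 2·v^2 - v, -2·u^2 + 4·u·v - u + 2·v], [-8·u·v + 2·u, -4·u^2]].
At the point, J = [[1.000, 0.000], [-5.000, -1.000]] (det J = -1.000).
Solving J·Δ = −F gives Δ = (-1.000, 1.250).

(-1.000, 1.250)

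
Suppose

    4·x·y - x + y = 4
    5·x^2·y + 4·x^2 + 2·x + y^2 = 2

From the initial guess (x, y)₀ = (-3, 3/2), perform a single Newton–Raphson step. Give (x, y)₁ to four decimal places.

(-2.5267, 0.1242)

At (-3, 3/2): F = (-17.5000, 97.7500).
Jacobian J = [[4·y - 1, 4·x + 1], [10·x·y + 8·x + 2, 5·x^2 + 2·y]].
At the point, J = [[5.0000, -11.0000], [-67.0000, 48.0000]] (det J = -497.0000).
Solving J·Δ = −F gives Δ = (0.4733, -1.3758).
Then the next iterate is (x, y)₁ = (-2.5267, 0.1242).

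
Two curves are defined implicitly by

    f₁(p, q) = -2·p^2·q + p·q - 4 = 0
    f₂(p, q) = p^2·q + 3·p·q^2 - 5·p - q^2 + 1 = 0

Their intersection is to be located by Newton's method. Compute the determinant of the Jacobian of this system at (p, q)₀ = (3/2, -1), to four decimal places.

J = [[-4·p·q + q, -2·p^2 + p], [2·p·q + 3·q^2 - 5, p^2 + 6·p·q - 2·q]].
At the point, J = [[5.0000, -3.0000], [-5.0000, -4.7500]].
det J = -38.7500.

-38.7500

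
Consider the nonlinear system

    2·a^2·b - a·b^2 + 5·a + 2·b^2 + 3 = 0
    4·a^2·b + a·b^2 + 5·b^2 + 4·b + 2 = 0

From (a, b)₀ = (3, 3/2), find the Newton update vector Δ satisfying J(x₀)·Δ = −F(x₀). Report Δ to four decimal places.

At (3, 3/2): F = (42.7500, 80.0000).
Jacobian J = [[4·a·b - b^2 + 5, 2·a^2 - 2·a·b + 4·b], [8·a·b + b^2, 4·a^2 + 2·a·b + 10·b + 4]].
At the point, J = [[20.7500, 15.0000], [38.2500, 64.0000]] (det J = 754.2500).
Solving J·Δ = −F gives Δ = (-2.0365, -0.0329).

(-2.0365, -0.0329)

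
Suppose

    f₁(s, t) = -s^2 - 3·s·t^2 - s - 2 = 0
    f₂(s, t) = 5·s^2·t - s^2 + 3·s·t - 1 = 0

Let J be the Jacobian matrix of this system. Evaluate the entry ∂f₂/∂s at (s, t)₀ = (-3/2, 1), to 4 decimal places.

∂f₂/∂s = 10·s·t - 2·s + 3·t.
At (-3/2, 1) this is -9.0000.

-9.0000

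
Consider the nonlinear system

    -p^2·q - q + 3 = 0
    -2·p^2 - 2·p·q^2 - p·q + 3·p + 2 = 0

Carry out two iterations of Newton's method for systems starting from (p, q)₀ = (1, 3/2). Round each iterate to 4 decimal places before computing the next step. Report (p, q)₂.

At (1, 3/2): F = (0.0000, -3.0000).
Jacobian J = [[-2·p·q, -p^2 - 1], [-4·p - 2·q^2 - q + 3, -4·p·q - p]].
At the point, J = [[-3.0000, -2.0000], [-7.0000, -7.0000]] (det J = 7.0000).
Solving J·Δ = −F gives Δ = (0.8571, -1.2857).
Then the next iterate is (p, q)₁ = (1.8571, 0.2143).
Round to (1.8571, 0.2143) and repeat: F = (2.046618, 0.105110), J = [[-0.795953, -4.448820], [-4.734549, -3.449006]].
Δ = (-0.3598, 0.5244), so (p, q)₂ = (1.4973, 0.7387).

(1.4973, 0.7387)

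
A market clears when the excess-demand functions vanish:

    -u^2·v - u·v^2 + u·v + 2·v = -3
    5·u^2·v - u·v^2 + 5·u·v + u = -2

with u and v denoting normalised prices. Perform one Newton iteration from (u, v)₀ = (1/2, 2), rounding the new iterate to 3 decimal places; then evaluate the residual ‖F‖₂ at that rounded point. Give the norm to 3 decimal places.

At (1/2, 2): F = (5.500, 8.000).
Jacobian J = [[-2·u·v - v^2 + v, -u^2 - 2·u·v + u + 2], [10·u·v - v^2 + 5·v + 1, 5·u^2 - 2·u·v + 5·u]].
At the point, J = [[-4.000, 0.250], [17.000, 1.750]] (det J = -11.250).
Solving J·Δ = −F gives Δ = (0.678, -11.156).
Then the next iterate is (u, v)₁ = (1.178, -9.156).
Re-evaluating at (1.178, -9.156): F = (-112.14663, -213.03351), so ‖F‖₂ = 240.749.

240.749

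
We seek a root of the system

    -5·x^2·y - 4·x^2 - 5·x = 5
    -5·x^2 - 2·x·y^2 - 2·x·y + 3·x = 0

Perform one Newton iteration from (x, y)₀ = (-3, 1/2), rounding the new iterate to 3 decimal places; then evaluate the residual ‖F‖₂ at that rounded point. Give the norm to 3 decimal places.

17.553

At (-3, 1/2): F = (-48.500, -49.500).
Jacobian J = [[-10·x·y - 8·x - 5, -5·x^2], [-10·x - 2·y^2 - 2·y + 3, -4·x·y - 2·x]].
At the point, J = [[34.000, -45.000], [31.500, 12.000]] (det J = 1825.500).
Solving J·Δ = −F gives Δ = (1.539, 0.085).
Then the next iterate is (x, y)₁ = (-1.461, 0.585).
Re-evaluating at (-1.461, 0.585): F = (-12.47656, -12.34625), so ‖F‖₂ = 17.553.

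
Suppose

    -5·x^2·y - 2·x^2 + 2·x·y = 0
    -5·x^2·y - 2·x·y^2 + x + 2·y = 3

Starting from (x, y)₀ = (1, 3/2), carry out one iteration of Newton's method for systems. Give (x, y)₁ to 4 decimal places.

(0.7119, 0.8701)

At (1, 3/2): F = (-6.5000, -11.0000).
Jacobian J = [[-10·x·y - 4·x + 2·y, -5·x^2 + 2·x], [-10·x·y - 2·y^2 + 1, -5·x^2 - 4·x·y + 2]].
At the point, J = [[-16.0000, -3.0000], [-18.5000, -9.0000]] (det J = 88.5000).
Solving J·Δ = −F gives Δ = (-0.2881, -0.6299).
Then the next iterate is (x, y)₁ = (0.7119, 0.8701).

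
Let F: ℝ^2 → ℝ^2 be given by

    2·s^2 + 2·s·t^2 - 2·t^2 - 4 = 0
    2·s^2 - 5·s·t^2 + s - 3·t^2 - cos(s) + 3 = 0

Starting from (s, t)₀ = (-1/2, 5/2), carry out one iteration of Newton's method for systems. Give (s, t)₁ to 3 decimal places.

At (-1/2, 5/2): F = (-22.250, -1.00258).
Jacobian J = [[4·s + 2·t^2, 4·s·t - 4·t], [4·s - 5·t^2 + sin(s) + 1, -10·s·t - 6·t]].
At the point, J = [[10.500, -15.000], [-32.72943, -2.500]] (det J = -517.19138).
Solving J·Δ = −F gives Δ = (0.078, -1.428).
Then the next iterate is (s, t)₁ = (-0.422, 1.072).

(-0.422, 1.072)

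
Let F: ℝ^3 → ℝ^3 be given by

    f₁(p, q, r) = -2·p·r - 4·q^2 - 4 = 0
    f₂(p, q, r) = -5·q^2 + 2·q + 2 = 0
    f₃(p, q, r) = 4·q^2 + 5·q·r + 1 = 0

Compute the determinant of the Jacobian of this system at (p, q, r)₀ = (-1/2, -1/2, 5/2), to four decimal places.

87.5000

J = [[-2·r, -8·q, -2·p], [0, -10·q + 2, 0], [0, 8·q + 5·r, 5·q]].
At the point, J = [[-5.0000, 4.0000, 1.0000], [0.0000, 7.0000, 0.0000], [0.0000, 8.5000, -2.5000]].
det J = 87.5000.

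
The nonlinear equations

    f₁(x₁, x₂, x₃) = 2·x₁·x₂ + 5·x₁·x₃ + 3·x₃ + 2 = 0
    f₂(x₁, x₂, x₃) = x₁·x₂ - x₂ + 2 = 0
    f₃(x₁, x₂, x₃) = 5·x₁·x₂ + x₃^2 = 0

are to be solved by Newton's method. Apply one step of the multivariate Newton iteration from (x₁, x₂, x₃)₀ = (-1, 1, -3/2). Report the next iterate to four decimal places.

(-0.4082, 1.2959, -1.9235)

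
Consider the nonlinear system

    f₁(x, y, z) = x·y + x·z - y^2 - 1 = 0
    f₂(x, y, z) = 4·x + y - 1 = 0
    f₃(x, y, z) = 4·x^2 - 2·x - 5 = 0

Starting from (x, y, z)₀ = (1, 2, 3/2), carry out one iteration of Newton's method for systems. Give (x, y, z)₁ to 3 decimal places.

At (1, 2, 3/2): F = (-1.500, 5.000, -3.000).
Jacobian J = [[y + z, x - 2·y, x], [4, 1, 0], [8·x - 2, 0, 0]].
At the point, J = [[3.500, -3.000, 1.000], [4.000, 1.000, 0.000], [6.000, 0.000, 0.000]] (det J = -6.000).
Solving J·Δ = −F gives Δ = (0.500, -7.000, -21.250).
Then the next iterate is (x, y, z)₁ = (1.500, -5.000, -19.750).

(1.500, -5.000, -19.750)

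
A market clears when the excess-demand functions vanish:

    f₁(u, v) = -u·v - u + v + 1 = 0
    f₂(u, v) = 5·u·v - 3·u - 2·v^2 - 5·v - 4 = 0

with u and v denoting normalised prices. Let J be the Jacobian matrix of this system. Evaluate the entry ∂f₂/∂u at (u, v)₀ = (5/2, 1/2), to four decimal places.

-0.5000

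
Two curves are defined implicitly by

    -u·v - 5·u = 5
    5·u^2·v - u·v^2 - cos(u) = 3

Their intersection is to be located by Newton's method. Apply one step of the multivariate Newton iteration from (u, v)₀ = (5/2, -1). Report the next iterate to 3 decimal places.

At (5/2, -1): F = (-15.000, -35.94886).
Jacobian J = [[-v - 5, -u], [10·u·v - v^2 + sin(u), 5·u^2 - 2·u·v]].
At the point, J = [[-4.000, -2.500], [-25.40153, 36.250]] (det J = -208.50382).
Solving J·Δ = −F gives Δ = (-3.039, -1.138).
Then the next iterate is (u, v)₁ = (-0.539, -2.138).

(-0.539, -2.138)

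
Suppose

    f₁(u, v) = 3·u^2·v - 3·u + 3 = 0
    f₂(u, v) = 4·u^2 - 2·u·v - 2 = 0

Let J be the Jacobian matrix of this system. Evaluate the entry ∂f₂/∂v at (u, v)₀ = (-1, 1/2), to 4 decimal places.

2.0000

∂f₂/∂v = -2·u.
At (-1, 1/2) this is 2.0000.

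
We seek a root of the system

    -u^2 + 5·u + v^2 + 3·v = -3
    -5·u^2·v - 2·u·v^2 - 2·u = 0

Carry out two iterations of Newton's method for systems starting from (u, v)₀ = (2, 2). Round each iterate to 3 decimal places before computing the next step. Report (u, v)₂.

(-40.317, -28.432)

At (2, 2): F = (19.000, -60.000).
Jacobian J = [[-2·u + 5, 2·v + 3], [-10·u·v - 2·v^2 - 2, -5·u^2 - 4·u·v]].
At the point, J = [[1.000, 7.000], [-50.000, -36.000]] (det J = 314.000).
Solving J·Δ = −F gives Δ = (0.841, -2.834).
Then the next iterate is (u, v)₁ = (2.841, -0.834).
Round to (2.841, -0.834) and repeat: F = (7.32728, 24.02309), J = [[-0.682, 1.332], [20.30283, -30.87883]].
Δ = (-43.158, -27.598), so (u, v)₂ = (-40.317, -28.432).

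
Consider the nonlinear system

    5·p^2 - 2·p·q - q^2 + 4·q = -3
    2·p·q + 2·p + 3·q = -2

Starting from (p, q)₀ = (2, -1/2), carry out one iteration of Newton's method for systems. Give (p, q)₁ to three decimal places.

(0.926, -0.704)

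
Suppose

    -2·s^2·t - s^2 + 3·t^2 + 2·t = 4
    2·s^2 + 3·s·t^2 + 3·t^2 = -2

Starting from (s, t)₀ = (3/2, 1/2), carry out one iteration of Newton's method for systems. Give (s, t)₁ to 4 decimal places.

(0.3669, 0.4031)

At (3/2, 1/2): F = (-6.7500, 8.3750).
Jacobian J = [[-4·s·t - 2·s, -2·s^2 + 6·t + 2], [4·s + 3·t^2, 6·s·t + 6·t]].
At the point, J = [[-6.0000, 0.5000], [6.7500, 7.5000]] (det J = -48.3750).
Solving J·Δ = −F gives Δ = (-1.1331, -0.0969).
Then the next iterate is (s, t)₁ = (0.3669, 0.4031).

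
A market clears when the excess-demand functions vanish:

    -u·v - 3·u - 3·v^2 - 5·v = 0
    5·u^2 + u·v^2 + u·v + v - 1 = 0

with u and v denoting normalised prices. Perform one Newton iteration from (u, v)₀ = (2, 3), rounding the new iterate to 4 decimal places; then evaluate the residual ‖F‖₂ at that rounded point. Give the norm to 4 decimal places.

At (2, 3): F = (-54.0000, 46.0000).
Jacobian J = [[-v - 3, -u - 6·v - 5], [10·u + v^2 + v, 2·u·v + u + 1]].
At the point, J = [[-6.0000, -25.0000], [32.0000, 15.0000]] (det J = 710.0000).
Solving J·Δ = −F gives Δ = (-0.4789, -2.0451).
Then the next iterate is (u, v)₁ = (1.5211, 0.9549).
Re-evaluating at (1.5211, 0.9549): F = (-13.525800, 14.363115), so ‖F‖₂ = 19.7293.

19.7293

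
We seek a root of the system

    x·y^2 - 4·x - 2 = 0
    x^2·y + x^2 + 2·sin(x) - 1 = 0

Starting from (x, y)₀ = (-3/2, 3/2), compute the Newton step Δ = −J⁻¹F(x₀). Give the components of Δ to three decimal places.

(0.357, 0.000)

At (-3/2, 3/2): F = (0.625, 2.63001).
Jacobian J = [[y^2 - 4, 2·x·y], [2·x·y + 2·x + 2·cos(x), x^2]].
At the point, J = [[-1.750, -4.500], [-7.35853, 2.250]] (det J = -37.05087).
Solving J·Δ = −F gives Δ = (0.357, 0.000).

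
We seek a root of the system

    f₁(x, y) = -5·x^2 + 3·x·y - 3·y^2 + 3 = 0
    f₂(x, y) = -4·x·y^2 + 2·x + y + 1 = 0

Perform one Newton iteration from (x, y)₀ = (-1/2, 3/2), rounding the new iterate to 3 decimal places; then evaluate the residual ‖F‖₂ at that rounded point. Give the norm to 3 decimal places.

At (-1/2, 3/2): F = (-7.250, 6.000).
Jacobian J = [[-10·x + 3·y, 3·x - 6·y], [-4·y^2 + 2, -8·x·y + 1]].
At the point, J = [[9.500, -10.500], [-7.000, 7.000]] (det J = -7.000).
Solving J·Δ = −F gives Δ = (1.750, 0.893).
Then the next iterate is (x, y)₁ = (1.250, 2.393).
Re-evaluating at (1.250, 2.393): F = (-13.01810, -22.73924), so ‖F‖₂ = 26.202.

26.202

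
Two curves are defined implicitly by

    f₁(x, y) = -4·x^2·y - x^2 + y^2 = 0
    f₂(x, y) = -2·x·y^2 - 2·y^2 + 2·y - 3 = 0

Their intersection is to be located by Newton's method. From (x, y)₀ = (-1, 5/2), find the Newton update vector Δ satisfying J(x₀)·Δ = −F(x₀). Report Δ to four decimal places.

(0.2035, 0.2721)

At (-1, 5/2): F = (-4.7500, 2.0000).
Jacobian J = [[-8·x·y - 2·x, -4·x^2 + 2·y], [-2·y^2, -4·x·y - 4·y + 2]].
At the point, J = [[22.0000, 1.0000], [-12.5000, 2.0000]] (det J = 56.5000).
Solving J·Δ = −F gives Δ = (0.2035, 0.2721).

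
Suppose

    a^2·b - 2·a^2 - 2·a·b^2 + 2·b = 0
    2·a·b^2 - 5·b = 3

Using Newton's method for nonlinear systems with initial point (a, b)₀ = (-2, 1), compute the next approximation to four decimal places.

At (-2, 1): F = (2.0000, -12.0000).
Jacobian J = [[2·a·b - 4·a - 2·b^2, a^2 - 4·a·b + 2], [2·b^2, 4·a·b - 5]].
At the point, J = [[2.0000, 14.0000], [2.0000, -13.0000]] (det J = -54.0000).
Solving J·Δ = −F gives Δ = (2.6296, -0.5185).
Then the next iterate is (a, b)₁ = (0.6296, 0.4815).

(0.6296, 0.4815)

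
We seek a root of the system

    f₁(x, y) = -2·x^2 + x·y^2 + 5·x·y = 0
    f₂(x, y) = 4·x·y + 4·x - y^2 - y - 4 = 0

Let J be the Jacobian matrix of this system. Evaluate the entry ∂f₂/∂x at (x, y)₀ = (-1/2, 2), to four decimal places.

∂f₂/∂x = 4·y + 4.
At (-1/2, 2) this is 12.0000.

12.0000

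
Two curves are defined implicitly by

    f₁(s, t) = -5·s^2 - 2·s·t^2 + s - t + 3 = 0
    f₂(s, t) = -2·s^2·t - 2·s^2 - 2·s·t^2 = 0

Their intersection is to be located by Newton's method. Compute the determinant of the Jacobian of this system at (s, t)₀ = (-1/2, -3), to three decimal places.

-76.000

J = [[-10·s - 2·t^2 + 1, -4·s·t - 1], [-4·s·t - 4·s - 2·t^2, -2·s^2 - 4·s·t]].
At the point, J = [[-12.000, -7.000], [-22.000, -6.500]].
det J = -76.000.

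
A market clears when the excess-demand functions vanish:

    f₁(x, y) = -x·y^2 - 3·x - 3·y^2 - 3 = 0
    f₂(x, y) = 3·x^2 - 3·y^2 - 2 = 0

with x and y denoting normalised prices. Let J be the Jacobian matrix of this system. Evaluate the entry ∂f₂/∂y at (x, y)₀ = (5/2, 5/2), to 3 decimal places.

∂f₂/∂y = -6·y.
At (5/2, 5/2) this is -15.000.

-15.000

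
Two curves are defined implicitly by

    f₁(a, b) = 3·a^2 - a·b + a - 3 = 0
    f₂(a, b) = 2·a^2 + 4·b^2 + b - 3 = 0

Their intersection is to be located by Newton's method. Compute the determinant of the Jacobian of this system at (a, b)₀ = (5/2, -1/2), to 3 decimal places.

J = [[6·a - b + 1, -a], [4·a, 8·b + 1]].
At the point, J = [[16.500, -2.500], [10.000, -3.000]].
det J = -24.500.

-24.500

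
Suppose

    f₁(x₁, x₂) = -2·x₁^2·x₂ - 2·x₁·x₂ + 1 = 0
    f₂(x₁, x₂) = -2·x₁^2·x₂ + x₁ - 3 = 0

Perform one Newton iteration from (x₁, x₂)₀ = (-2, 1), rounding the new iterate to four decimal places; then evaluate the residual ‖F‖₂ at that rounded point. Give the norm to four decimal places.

At (-2, 1): F = (-3.0000, -13.0000).
Jacobian J = [[-4·x₁·x₂ - 2·x₂, -2·x₁^2 - 2·x₁], [-4·x₁·x₂ + 1, -2·x₁^2]].
At the point, J = [[6.0000, -4.0000], [9.0000, -8.0000]] (det J = -12.0000).
Solving J·Δ = −F gives Δ = (-2.3333, -4.2500).
Then the next iterate is (x₁, x₂)₁ = (-4.3333, -3.2500).
Re-evaluating at (-4.3333, -3.2500): F = (94.887228, 114.720378), so ‖F‖₂ = 148.8770.

148.8770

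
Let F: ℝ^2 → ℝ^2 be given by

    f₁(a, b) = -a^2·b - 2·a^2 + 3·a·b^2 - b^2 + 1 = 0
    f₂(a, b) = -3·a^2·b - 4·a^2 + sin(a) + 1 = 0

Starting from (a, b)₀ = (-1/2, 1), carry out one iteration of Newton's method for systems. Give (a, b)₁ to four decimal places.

(-0.3707, 0.7192)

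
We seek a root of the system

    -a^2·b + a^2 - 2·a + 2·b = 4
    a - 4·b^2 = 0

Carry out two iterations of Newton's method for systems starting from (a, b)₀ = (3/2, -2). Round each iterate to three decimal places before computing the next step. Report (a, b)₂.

(2.360, -0.827)

At (3/2, -2): F = (-4.250, -14.500).
Jacobian J = [[-2·a·b + 2·a - 2, -a^2 + 2], [1, -8·b]].
At the point, J = [[7.000, -0.250], [1.000, 16.000]] (det J = 112.250).
Solving J·Δ = −F gives Δ = (0.638, 0.866).
Then the next iterate is (a, b)₁ = (2.138, -1.134).
Round to (2.138, -1.134) and repeat: F = (-0.78939, -3.00582), J = [[7.12498, -2.57104], [1.000, 9.072]].
Δ = (0.222, 0.307), so (a, b)₂ = (2.360, -0.827).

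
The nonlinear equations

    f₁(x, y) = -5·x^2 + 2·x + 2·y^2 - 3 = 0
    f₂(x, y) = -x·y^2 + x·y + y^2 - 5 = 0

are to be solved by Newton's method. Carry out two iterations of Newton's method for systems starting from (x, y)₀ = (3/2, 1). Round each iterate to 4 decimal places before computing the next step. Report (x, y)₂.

At (3/2, 1): F = (-9.2500, -4.0000).
Jacobian J = [[-10·x + 2, 4·y], [-y^2 + y, -2·x·y + x + 2·y]].
At the point, J = [[-13.0000, 4.0000], [0.0000, 0.5000]] (det J = -6.5000).
Solving J·Δ = −F gives Δ = (1.7500, 8.0000).
Then the next iterate is (x, y)₁ = (3.2500, 9.0000).
Round to (3.2500, 9.0000) and repeat: F = (112.6875, -158.0000), J = [[-30.5000, 36.0000], [-72.0000, -37.2500]].
Δ = (-0.3998, -3.4689), so (x, y)₂ = (2.8502, 5.5311).

(2.8502, 5.5311)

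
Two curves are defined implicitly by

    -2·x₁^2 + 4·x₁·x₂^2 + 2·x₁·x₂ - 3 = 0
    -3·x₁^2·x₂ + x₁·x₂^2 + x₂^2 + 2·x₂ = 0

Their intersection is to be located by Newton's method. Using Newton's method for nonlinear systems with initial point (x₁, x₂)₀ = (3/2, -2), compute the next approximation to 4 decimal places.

At (3/2, -2): F = (10.5000, 19.5000).
Jacobian J = [[-4·x₁ + 4·x₂^2 + 2·x₂, 8·x₁·x₂ + 2·x₁], [-6·x₁·x₂ + x₂^2, -3·x₁^2 + 2·x₁·x₂ + 2·x₂ + 2]].
At the point, J = [[6.0000, -21.0000], [22.0000, -14.7500]] (det J = 373.5000).
Solving J·Δ = −F gives Δ = (-0.6817, 0.3052).
Then the next iterate is (x₁, x₂)₁ = (0.8183, -1.6948).

(0.8183, -1.6948)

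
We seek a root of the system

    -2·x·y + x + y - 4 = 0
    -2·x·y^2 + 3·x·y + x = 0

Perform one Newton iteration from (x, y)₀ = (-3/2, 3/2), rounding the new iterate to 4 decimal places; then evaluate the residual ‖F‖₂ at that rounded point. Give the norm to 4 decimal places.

0.3884

At (-3/2, 3/2): F = (0.5000, -1.5000).
Jacobian J = [[-2·y + 1, -2·x + 1], [-2·y^2 + 3·y + 1, -4·x·y + 3·x]].
At the point, J = [[-2.0000, 4.0000], [1.0000, 4.5000]] (det J = -13.0000).
Solving J·Δ = −F gives Δ = (0.6346, 0.1923).
Then the next iterate is (x, y)₁ = (-0.8654, 1.6923).
Re-evaluating at (-0.8654, 1.6923): F = (-0.244067, -0.302147), so ‖F‖₂ = 0.3884.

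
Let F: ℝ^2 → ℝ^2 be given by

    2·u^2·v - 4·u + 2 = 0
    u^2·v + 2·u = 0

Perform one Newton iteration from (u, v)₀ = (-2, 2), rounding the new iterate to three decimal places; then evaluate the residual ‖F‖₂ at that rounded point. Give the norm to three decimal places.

1.729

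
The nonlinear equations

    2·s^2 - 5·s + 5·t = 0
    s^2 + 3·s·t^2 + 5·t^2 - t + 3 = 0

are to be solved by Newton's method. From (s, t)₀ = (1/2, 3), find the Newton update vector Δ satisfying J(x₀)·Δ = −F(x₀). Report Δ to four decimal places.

At (1/2, 3): F = (13.0000, 58.7500).
Jacobian J = [[4·s - 5, 5], [2·s + 3·t^2, 6·s·t + 10·t - 1]].
At the point, J = [[-3.0000, 5.0000], [28.0000, 38.0000]] (det J = -254.0000).
Solving J·Δ = −F gives Δ = (0.7884, -2.1270).

(0.7884, -2.1270)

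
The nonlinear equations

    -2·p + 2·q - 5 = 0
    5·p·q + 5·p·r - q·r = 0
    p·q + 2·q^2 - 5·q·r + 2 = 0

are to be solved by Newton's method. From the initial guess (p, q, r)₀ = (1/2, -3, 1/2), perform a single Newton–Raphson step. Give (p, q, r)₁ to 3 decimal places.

At (1/2, -3, 1/2): F = (-12.000, -4.750, 26.000).
Jacobian J = [[-2, 2, 0], [5·q + 5·r, 5·p - r, 5·p - q], [q, p + 4·q - 5·r, -5·q]].
At the point, J = [[-2.000, 2.000, 0.000], [-12.500, 2.000, 5.500], [-3.000, -14.000, 15.000]] (det J = 128.000).
Solving J·Δ = −F gives Δ = (6.684, 12.684, 11.441).
Then the next iterate is (p, q, r)₁ = (7.184, 9.684, 11.941).

(7.184, 9.684, 11.941)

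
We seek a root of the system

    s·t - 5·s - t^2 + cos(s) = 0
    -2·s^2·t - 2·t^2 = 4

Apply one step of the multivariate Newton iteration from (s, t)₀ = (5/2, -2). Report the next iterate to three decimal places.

(2.665, 1.624)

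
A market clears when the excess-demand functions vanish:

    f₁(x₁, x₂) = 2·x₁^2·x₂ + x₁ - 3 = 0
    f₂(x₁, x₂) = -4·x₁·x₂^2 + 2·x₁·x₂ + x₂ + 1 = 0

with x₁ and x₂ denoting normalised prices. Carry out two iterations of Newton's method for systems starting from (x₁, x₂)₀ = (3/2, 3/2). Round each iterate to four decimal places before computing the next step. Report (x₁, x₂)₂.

At (3/2, 3/2): F = (5.2500, -6.5000).
Jacobian J = [[4·x₁·x₂ + 1, 2·x₁^2], [-4·x₂^2 + 2·x₂, -8·x₁·x₂ + 2·x₁ + 1]].
At the point, J = [[10.0000, 4.5000], [-6.0000, -14.0000]] (det J = -113.0000).
Solving J·Δ = −F gives Δ = (-0.3916, -0.2965).
Then the next iterate is (x₁, x₂)₁ = (1.1084, 1.2035).
Round to (1.1084, 1.2035) and repeat: F = (1.065521, -1.550262), J = [[6.335838, 2.457101], [-3.386649, -7.454875]].
Δ = (-0.1062, -0.1597), so (x₁, x₂)₂ = (1.0022, 1.0438).

(1.0022, 1.0438)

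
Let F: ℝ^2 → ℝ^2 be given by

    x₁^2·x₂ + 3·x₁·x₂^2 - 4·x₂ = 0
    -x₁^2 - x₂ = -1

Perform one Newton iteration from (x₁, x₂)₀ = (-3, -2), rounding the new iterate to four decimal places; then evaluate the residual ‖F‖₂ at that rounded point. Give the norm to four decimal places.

12.7136

At (-3, -2): F = (-46.0000, -6.0000).
Jacobian J = [[2·x₁·x₂ + 3·x₂^2, x₁^2 + 6·x₁·x₂ - 4], [-2·x₁, -1]].
At the point, J = [[24.0000, 41.0000], [6.0000, -1.0000]] (det J = -270.0000).
Solving J·Δ = −F gives Δ = (1.0815, 0.4889).
Then the next iterate is (x₁, x₂)₁ = (-1.9185, -1.5111).
Re-evaluating at (-1.9185, -1.5111): F = (-12.659661, -1.169542), so ‖F‖₂ = 12.7136.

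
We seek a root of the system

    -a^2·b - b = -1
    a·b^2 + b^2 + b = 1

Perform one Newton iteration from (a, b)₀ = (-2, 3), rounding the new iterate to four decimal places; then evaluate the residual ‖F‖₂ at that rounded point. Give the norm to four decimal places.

49.9498

At (-2, 3): F = (-14.0000, -7.0000).
Jacobian J = [[-2·a·b, -a^2 - 1], [b^2, 2·a·b + 2·b + 1]].
At the point, J = [[12.0000, -5.0000], [9.0000, -5.0000]] (det J = -15.0000).
Solving J·Δ = −F gives Δ = (2.3333, 2.8000).
Then the next iterate is (a, b)₁ = (0.3333, 5.8000).
Re-evaluating at (0.3333, 5.8000): F = (-5.444316, 49.652212), so ‖F‖₂ = 49.9498.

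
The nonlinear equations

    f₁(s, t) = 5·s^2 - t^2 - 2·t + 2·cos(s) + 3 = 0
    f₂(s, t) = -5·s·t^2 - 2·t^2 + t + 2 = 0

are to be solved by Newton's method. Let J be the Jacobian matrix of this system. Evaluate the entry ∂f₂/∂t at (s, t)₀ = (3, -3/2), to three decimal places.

52.000

∂f₂/∂t = -10·s·t - 4·t + 1.
At (3, -3/2) this is 52.000.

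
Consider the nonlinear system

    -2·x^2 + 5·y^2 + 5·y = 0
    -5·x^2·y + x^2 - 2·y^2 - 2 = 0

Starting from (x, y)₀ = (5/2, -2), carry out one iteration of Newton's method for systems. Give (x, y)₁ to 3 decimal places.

(1.612, -1.574)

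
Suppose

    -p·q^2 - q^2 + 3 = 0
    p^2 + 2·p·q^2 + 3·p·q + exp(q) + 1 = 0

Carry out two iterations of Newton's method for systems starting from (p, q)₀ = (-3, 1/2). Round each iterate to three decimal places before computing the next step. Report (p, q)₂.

At (-3, 1/2): F = (3.500, 5.64872).
Jacobian J = [[-q^2, -2·p·q - 2·q], [2·p + 2·q^2 + 3·q, 4·p·q + 3·p + exp(q)]].
At the point, J = [[-0.250, 2.000], [-4.000, -13.35128]] (det J = 11.33782).
Solving J·Δ = −F gives Δ = (5.118, -1.110).
Then the next iterate is (p, q)₁ = (2.118, -0.610).
Round to (2.118, -0.610) and repeat: F = (1.83979, 3.72955), J = [[-0.37210, 3.80396], [3.15020, 1.72943]].
Δ = (-0.872, -0.569), so (p, q)₂ = (1.246, -1.179).

(1.246, -1.179)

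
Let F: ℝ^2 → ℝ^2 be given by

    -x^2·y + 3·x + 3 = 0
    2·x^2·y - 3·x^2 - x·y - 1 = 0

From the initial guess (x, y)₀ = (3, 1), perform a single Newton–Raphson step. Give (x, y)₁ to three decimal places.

(2.333, 1.556)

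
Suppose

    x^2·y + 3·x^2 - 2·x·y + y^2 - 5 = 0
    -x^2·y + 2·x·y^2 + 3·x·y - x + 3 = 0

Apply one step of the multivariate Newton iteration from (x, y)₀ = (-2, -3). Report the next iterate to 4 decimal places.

(-0.8043, -2.5870)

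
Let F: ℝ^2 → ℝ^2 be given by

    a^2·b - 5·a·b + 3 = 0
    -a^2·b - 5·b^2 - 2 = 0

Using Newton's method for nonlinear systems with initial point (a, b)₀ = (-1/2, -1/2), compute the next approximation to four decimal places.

(-1.5440, 0.0480)

At (-1/2, -1/2): F = (1.6250, -3.1250).
Jacobian J = [[2·a·b - 5·b, a^2 - 5·a], [-2·a·b, -a^2 - 10·b]].
At the point, J = [[3.0000, 2.7500], [-0.5000, 4.7500]] (det J = 15.6250).
Solving J·Δ = −F gives Δ = (-1.0440, 0.5480).
Then the next iterate is (a, b)₁ = (-1.5440, 0.0480).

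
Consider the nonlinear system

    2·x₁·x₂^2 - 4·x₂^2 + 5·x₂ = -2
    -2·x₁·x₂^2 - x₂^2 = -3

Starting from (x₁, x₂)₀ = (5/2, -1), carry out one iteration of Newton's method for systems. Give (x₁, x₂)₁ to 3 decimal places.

(3.000, -0.667)

At (5/2, -1): F = (-2.000, -3.000).
Jacobian J = [[2·x₂^2, 4·x₁·x₂ - 8·x₂ + 5], [-2·x₂^2, -4·x₁·x₂ - 2·x₂]].
At the point, J = [[2.000, 3.000], [-2.000, 12.000]] (det J = 30.000).
Solving J·Δ = −F gives Δ = (0.500, 0.333).
Then the next iterate is (x₁, x₂)₁ = (3.000, -0.667).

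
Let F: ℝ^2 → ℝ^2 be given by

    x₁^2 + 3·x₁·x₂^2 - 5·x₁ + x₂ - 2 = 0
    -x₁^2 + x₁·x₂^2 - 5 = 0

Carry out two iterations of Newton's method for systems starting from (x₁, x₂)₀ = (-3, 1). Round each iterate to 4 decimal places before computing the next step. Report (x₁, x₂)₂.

At (-3, 1): F = (14.0000, -17.0000).
Jacobian J = [[2·x₁ + 3·x₂^2 - 5, 6·x₁·x₂ + 1], [-2·x₁ + x₂^2, 2·x₁·x₂]].
At the point, J = [[-8.0000, -17.0000], [7.0000, -6.0000]] (det J = 167.0000).
Solving J·Δ = −F gives Δ = (2.2335, -0.2275).
Then the next iterate is (x₁, x₂)₁ = (-0.7665, 0.7725).
Round to (-0.7665, 0.7725) and repeat: F = (1.820281, -6.044936), J = [[-4.742731, -2.552728], [2.129756, -1.184242]].
Δ = (1.5911, -2.2430), so (x₁, x₂)₂ = (0.8246, -1.4705).

(0.8246, -1.4705)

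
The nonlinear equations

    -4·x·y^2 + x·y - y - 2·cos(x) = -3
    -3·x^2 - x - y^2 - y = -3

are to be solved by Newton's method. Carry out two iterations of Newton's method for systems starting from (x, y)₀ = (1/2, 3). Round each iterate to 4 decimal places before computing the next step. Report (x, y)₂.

(-1.5413, 3.0211)

At (1/2, 3): F = (-18.255165, -10.2500).
Jacobian J = [[-4·y^2 + y + 2·sin(x), -8·x·y + x - 1], [-6·x - 1, -2·y - 1]].
At the point, J = [[-32.041149, -12.5000], [-4.0000, -7.0000]] (det J = 174.288042).
Solving J·Δ = −F gives Δ = (0.0019, -1.4654).
Then the next iterate is (x, y)₁ = (0.5019, 1.5346).
Round to (0.5019, 1.5346) and repeat: F = (-4.245617, -2.147208), J = [[-6.923204, -6.659826], [-4.0114, -4.0692]].
Δ = (-2.0432, 1.4865), so (x, y)₂ = (-1.5413, 3.0211).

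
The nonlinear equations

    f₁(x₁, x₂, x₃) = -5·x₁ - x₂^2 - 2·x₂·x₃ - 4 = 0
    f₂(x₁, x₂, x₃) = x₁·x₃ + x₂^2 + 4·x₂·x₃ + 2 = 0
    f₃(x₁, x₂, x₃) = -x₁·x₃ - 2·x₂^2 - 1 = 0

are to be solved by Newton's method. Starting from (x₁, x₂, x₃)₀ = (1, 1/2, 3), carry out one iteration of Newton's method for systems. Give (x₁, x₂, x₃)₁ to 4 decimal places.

(-0.4886, -0.4545, 4.8750)

At (1, 1/2, 3): F = (-12.2500, 11.2500, -4.5000).
Jacobian J = [[-5, -2·x₂ - 2·x₃, -2·x₂], [x₃, 2·x₂ + 4·x₃, x₁ + 4·x₂], [-x₃, -4·x₂, -x₁]].
At the point, J = [[-5.0000, -7.0000, -1.0000], [3.0000, 13.0000, 3.0000], [-3.0000, -2.0000, -1.0000]] (det J = 44.0000).
Solving J·Δ = −F gives Δ = (-1.4886, -0.9545, 1.8750).
Then the next iterate is (x₁, x₂, x₃)₁ = (-0.4886, -0.4545, 4.8750).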